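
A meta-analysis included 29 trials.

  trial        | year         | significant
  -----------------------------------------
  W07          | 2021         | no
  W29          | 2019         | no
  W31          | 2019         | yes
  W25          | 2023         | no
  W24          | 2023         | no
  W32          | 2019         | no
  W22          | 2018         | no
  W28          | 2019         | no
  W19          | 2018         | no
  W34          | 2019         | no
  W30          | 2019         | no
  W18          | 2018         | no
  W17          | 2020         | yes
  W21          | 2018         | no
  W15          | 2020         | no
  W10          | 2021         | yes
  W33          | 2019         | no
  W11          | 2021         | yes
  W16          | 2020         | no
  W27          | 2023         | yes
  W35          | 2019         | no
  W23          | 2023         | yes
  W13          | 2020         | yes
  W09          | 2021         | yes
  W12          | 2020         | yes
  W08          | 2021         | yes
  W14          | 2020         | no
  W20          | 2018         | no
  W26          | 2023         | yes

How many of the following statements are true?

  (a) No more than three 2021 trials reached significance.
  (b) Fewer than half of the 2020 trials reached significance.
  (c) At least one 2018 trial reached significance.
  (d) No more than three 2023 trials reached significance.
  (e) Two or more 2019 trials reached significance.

(a) 2021: |A| = 5, |A ∩ B| = 4; needs |A ∩ B| ≤ 3 — false.
(b) 2020: |A| = 6, |A ∩ B| = 3; needs |A ∩ B| < |A ∖ B| — false.
(c) 2018: |A| = 5, |A ∩ B| = 0; needs A ∩ B ≠ ∅ (|A ∩ B| ≥ 1) — false.
(d) 2023: |A| = 5, |A ∩ B| = 3; needs |A ∩ B| ≤ 3 — true.
(e) 2019: |A| = 8, |A ∩ B| = 1; needs |A ∩ B| ≥ 2 — false.

1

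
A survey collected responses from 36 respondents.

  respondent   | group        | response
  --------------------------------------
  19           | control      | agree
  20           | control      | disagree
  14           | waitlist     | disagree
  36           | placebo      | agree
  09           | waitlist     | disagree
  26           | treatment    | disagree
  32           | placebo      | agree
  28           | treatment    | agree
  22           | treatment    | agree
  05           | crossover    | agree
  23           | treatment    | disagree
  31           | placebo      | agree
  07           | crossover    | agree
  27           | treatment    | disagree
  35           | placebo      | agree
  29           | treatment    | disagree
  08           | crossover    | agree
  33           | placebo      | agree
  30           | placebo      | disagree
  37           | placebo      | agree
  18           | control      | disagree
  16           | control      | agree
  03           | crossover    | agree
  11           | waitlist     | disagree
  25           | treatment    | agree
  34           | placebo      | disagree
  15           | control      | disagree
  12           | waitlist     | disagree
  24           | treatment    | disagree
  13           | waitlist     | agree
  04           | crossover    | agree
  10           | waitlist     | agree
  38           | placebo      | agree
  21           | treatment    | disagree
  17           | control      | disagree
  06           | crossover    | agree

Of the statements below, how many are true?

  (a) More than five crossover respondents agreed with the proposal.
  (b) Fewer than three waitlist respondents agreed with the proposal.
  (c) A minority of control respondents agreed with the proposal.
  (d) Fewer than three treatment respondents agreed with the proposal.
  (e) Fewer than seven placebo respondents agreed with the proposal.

3

(a) crossover: |A| = 6, |A ∩ B| = 6; needs |A ∩ B| > 5 — true.
(b) waitlist: |A| = 6, |A ∩ B| = 2; needs |A ∩ B| < 3 — true.
(c) control: |A| = 6, |A ∩ B| = 2; needs |A ∩ B| < |A ∖ B| — true.
(d) treatment: |A| = 9, |A ∩ B| = 3; needs |A ∩ B| < 3 — false.
(e) placebo: |A| = 9, |A ∩ B| = 7; needs |A ∩ B| < 7 — false.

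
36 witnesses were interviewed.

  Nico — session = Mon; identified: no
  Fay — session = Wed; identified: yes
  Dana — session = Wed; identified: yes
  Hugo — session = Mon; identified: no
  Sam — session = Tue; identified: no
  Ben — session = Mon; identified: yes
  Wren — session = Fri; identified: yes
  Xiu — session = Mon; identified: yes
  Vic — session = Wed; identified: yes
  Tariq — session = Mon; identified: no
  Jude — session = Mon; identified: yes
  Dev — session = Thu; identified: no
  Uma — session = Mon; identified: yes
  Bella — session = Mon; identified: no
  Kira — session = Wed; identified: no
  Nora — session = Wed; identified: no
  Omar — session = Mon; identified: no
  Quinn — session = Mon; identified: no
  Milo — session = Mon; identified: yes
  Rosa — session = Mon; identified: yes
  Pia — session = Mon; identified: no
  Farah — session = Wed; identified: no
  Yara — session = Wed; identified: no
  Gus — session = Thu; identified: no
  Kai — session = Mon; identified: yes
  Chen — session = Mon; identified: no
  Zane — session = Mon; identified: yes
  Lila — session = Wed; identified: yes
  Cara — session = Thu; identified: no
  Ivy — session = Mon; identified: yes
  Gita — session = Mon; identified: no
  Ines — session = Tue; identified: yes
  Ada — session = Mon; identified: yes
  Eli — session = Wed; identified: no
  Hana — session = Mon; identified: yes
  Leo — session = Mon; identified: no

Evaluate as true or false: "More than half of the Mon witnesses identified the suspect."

'More than half of the Mon witnesses identified the suspect' holds iff |A ∩ B| > |A ∖ B|.
|A| = 21, |A ∩ B| = 11, |A ∖ B| = 10.
11 > 10, so the statement is true.

True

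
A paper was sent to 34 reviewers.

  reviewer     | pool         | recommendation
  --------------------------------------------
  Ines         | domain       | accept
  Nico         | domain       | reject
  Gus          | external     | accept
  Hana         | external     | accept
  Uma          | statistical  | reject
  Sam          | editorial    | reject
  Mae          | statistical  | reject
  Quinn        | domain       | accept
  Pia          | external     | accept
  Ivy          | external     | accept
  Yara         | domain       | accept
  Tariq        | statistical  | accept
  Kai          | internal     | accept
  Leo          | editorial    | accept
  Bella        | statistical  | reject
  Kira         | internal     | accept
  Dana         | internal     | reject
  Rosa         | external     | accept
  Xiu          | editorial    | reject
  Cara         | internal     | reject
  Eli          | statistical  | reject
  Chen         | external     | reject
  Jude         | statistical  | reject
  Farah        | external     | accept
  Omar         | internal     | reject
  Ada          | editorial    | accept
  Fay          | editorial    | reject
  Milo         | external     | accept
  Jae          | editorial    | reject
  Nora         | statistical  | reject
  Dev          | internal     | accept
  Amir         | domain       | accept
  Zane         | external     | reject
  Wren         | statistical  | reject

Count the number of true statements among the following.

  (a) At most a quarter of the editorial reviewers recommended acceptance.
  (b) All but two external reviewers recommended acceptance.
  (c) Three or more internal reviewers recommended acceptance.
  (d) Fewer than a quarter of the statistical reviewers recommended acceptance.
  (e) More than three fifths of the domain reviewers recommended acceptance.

4

(a) editorial: |A| = 6, |A ∩ B| = 2; needs |A ∩ B| / |A| ≤ 1/4 — false.
(b) external: |A| = 9, |A ∩ B| = 7; needs |A ∖ B| = 2 — true.
(c) internal: |A| = 6, |A ∩ B| = 3; needs |A ∩ B| ≥ 3 — true.
(d) statistical: |A| = 8, |A ∩ B| = 1; needs |A ∩ B| / |A| < 1/4 — true.
(e) domain: |A| = 5, |A ∩ B| = 4; needs |A ∩ B| / |A| > 3/5 — true.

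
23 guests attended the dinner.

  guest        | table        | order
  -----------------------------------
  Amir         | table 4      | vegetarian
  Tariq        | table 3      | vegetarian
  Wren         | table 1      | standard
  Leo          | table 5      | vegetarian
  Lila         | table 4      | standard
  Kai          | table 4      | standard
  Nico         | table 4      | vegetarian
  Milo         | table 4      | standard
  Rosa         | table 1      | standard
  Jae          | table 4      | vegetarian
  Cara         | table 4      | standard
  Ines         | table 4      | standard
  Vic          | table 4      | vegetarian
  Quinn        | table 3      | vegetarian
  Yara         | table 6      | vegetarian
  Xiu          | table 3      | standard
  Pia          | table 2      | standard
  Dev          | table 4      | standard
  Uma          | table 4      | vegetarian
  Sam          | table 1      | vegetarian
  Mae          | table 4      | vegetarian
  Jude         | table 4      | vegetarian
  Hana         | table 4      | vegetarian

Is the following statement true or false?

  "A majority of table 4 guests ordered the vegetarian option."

True

Truth condition: |A ∩ B| > |A ∖ B|.
A (the restrictor) = {Amir, Lila, Kai, Nico, Milo, Jae, Cara, Ines, Vic, Dev, Uma, Mae, Jude, Hana}, |A| = 14.
A ∩ B = {Amir, Nico, Jae, Vic, Uma, Mae, Jude, Hana}, so |A ∩ B| = 8.
A ∖ B = {Lila, Kai, Milo, Cara, Ines, Dev}, so |A ∖ B| = 6.
8 > 6, so the statement is true.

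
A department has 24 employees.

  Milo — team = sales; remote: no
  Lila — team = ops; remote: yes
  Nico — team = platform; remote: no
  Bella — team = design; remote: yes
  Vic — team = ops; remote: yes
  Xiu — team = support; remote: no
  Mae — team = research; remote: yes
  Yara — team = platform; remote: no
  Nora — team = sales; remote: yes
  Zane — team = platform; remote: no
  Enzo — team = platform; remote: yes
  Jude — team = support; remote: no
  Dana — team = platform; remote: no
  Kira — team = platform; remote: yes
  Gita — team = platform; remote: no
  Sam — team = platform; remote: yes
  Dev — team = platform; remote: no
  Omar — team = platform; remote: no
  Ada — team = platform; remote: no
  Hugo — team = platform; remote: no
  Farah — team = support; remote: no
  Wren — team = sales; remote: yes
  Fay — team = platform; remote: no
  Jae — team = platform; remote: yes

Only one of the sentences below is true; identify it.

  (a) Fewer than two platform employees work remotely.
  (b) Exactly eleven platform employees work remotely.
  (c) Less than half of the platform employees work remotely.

|A| = 14, |A ∩ B| = 4, |A ∖ B| = 10.
(a) requires |A ∩ B| < 2: false.
(b) requires |A ∩ B| = 11: false.
(c) requires |A ∩ B| < |A ∖ B|: true.

(c)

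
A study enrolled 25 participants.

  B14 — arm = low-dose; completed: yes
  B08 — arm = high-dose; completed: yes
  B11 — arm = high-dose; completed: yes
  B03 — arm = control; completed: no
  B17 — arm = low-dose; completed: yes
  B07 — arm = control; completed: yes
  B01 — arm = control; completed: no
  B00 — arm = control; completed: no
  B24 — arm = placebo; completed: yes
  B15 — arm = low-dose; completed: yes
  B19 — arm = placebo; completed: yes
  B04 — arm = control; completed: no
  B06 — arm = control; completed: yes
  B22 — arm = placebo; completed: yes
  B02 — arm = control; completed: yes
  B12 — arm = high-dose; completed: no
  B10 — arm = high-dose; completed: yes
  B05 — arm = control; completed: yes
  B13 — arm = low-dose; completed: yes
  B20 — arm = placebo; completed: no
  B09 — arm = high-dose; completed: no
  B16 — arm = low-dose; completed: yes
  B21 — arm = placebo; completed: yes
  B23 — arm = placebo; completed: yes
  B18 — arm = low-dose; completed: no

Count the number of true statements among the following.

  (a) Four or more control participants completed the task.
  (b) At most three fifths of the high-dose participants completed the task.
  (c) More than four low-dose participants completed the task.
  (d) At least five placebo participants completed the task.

(a) control: |A| = 8, |A ∩ B| = 4; needs |A ∩ B| ≥ 4 — true.
(b) high-dose: |A| = 5, |A ∩ B| = 3; needs |A ∩ B| / |A| ≤ 3/5 — true.
(c) low-dose: |A| = 6, |A ∩ B| = 5; needs |A ∩ B| > 4 — true.
(d) placebo: |A| = 6, |A ∩ B| = 5; needs |A ∩ B| ≥ 5 — true.

4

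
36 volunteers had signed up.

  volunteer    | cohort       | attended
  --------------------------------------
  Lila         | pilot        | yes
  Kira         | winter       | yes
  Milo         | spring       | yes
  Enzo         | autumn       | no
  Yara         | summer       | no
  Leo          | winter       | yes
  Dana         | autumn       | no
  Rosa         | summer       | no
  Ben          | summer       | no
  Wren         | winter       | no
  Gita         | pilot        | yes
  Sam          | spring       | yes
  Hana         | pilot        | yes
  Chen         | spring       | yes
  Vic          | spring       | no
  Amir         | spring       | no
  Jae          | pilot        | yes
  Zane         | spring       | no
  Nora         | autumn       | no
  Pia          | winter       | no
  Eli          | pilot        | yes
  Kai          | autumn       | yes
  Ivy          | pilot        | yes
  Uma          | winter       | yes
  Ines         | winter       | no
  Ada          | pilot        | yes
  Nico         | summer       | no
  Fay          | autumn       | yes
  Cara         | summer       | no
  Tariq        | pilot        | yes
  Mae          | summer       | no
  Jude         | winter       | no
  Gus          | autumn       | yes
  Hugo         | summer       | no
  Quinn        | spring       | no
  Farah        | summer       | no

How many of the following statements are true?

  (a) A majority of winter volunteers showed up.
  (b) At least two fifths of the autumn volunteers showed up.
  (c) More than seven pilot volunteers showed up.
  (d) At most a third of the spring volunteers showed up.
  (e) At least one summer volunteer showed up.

(a) winter: |A| = 7, |A ∩ B| = 3; needs |A ∩ B| > |A ∖ B| — false.
(b) autumn: |A| = 6, |A ∩ B| = 3; needs |A ∩ B| / |A| ≥ 2/5 — true.
(c) pilot: |A| = 8, |A ∩ B| = 8; needs |A ∩ B| > 7 — true.
(d) spring: |A| = 7, |A ∩ B| = 3; needs |A ∩ B| / |A| ≤ 1/3 — false.
(e) summer: |A| = 8, |A ∩ B| = 0; needs A ∩ B ≠ ∅ (|A ∩ B| ≥ 1) — false.

2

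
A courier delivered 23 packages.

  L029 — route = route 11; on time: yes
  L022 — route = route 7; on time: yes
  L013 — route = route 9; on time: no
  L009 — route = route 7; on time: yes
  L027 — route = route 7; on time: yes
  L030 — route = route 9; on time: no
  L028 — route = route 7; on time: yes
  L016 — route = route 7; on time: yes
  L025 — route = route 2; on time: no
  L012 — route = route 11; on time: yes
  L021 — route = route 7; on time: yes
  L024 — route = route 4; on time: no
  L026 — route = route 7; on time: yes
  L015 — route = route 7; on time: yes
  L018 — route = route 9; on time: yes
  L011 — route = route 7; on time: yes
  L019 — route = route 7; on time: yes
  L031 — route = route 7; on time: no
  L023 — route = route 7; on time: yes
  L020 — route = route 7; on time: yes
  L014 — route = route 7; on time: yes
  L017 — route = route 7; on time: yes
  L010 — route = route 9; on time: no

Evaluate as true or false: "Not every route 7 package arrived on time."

Truth condition: A ⊄ B (|A ∖ B| ≥ 1).
|A| = 15, |A ∩ B| = 14, |A ∖ B| = 1.
So the statement is true.

True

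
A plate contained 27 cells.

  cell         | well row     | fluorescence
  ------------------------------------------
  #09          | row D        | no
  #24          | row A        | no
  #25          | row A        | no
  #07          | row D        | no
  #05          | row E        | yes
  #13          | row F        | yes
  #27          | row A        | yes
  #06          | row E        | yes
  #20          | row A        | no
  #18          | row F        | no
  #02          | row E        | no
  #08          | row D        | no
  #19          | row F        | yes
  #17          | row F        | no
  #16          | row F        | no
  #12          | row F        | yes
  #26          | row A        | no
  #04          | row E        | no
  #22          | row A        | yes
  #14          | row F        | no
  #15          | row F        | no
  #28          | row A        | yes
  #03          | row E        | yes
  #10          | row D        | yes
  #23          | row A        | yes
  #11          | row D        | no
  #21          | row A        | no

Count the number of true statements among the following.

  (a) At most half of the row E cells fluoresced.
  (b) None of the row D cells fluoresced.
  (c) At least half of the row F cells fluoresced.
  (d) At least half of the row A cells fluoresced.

(a) row E: |A| = 5, |A ∩ B| = 3; needs |A ∩ B| ≤ |A ∖ B| — false.
(b) row D: |A| = 5, |A ∩ B| = 1; needs A ∩ B = ∅ (|A ∩ B| = 0) — false.
(c) row F: |A| = 8, |A ∩ B| = 3; needs |A ∩ B| ≥ |A ∖ B| — false.
(d) row A: |A| = 9, |A ∩ B| = 4; needs |A ∩ B| ≥ |A ∖ B| — false.

0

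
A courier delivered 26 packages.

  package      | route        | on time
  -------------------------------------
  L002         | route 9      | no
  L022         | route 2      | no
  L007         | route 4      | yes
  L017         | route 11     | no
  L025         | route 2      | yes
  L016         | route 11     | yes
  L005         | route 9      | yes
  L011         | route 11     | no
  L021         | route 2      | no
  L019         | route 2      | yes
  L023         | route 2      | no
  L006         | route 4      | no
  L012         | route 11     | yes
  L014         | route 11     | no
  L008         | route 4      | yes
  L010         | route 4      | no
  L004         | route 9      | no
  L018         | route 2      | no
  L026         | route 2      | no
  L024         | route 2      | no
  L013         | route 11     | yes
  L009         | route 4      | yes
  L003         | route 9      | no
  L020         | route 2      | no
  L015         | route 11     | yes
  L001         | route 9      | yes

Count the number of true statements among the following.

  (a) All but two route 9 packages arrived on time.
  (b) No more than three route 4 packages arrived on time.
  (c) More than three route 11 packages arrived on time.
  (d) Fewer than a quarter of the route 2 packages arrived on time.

3

(a) route 9: |A| = 5, |A ∩ B| = 2; needs |A ∖ B| = 2 — false.
(b) route 4: |A| = 5, |A ∩ B| = 3; needs |A ∩ B| ≤ 3 — true.
(c) route 11: |A| = 7, |A ∩ B| = 4; needs |A ∩ B| > 3 — true.
(d) route 2: |A| = 9, |A ∩ B| = 2; needs |A ∩ B| / |A| < 1/4 — true.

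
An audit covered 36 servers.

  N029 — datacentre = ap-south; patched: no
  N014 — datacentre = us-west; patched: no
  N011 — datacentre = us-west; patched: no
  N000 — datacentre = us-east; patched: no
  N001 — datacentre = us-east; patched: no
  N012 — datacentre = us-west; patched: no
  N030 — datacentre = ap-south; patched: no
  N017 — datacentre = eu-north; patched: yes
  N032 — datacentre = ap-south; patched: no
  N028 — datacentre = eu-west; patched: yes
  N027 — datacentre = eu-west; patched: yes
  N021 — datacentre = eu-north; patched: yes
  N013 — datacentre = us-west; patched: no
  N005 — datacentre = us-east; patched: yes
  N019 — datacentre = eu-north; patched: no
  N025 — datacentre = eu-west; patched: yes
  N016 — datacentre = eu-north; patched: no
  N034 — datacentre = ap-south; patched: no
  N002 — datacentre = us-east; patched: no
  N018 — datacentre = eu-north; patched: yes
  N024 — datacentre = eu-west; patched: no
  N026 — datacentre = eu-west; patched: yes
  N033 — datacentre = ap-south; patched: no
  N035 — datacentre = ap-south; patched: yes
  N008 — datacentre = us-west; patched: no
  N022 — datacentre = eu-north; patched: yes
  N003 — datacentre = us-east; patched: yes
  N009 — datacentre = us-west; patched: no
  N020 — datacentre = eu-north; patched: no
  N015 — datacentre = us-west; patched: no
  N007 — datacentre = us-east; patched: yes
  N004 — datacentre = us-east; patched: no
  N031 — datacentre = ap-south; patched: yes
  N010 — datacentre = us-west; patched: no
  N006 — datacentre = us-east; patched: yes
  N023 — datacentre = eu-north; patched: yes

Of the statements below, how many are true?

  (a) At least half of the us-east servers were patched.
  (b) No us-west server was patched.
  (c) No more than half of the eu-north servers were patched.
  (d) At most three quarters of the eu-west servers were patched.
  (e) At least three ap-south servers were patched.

2

(a) us-east: |A| = 8, |A ∩ B| = 4; needs |A ∩ B| ≥ |A ∖ B| — true.
(b) us-west: |A| = 8, |A ∩ B| = 0; needs A ∩ B = ∅ (|A ∩ B| = 0) — true.
(c) eu-north: |A| = 8, |A ∩ B| = 5; needs |A ∩ B| ≤ |A ∖ B| — false.
(d) eu-west: |A| = 5, |A ∩ B| = 4; needs |A ∩ B| / |A| ≤ 3/4 — false.
(e) ap-south: |A| = 7, |A ∩ B| = 2; needs |A ∩ B| ≥ 3 — false.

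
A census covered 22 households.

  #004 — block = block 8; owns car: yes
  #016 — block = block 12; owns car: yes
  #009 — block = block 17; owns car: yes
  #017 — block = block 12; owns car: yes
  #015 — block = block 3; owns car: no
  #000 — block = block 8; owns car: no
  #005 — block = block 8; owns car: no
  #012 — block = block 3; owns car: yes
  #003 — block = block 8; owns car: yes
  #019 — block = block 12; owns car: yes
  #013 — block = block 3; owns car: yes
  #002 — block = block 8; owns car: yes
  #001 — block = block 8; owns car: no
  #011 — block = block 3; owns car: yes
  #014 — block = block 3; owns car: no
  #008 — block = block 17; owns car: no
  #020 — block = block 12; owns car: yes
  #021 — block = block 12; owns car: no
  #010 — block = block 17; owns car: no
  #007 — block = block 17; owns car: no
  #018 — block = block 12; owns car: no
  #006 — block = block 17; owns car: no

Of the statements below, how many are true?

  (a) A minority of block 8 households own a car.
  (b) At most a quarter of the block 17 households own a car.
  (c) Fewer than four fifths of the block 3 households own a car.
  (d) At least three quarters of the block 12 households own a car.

(a) block 8: |A| = 6, |A ∩ B| = 3; needs |A ∩ B| < |A ∖ B| — false.
(b) block 17: |A| = 5, |A ∩ B| = 1; needs |A ∩ B| / |A| ≤ 1/4 — true.
(c) block 3: |A| = 5, |A ∩ B| = 3; needs |A ∩ B| / |A| < 4/5 — true.
(d) block 12: |A| = 6, |A ∩ B| = 4; needs |A ∩ B| / |A| ≥ 3/4 — false.

2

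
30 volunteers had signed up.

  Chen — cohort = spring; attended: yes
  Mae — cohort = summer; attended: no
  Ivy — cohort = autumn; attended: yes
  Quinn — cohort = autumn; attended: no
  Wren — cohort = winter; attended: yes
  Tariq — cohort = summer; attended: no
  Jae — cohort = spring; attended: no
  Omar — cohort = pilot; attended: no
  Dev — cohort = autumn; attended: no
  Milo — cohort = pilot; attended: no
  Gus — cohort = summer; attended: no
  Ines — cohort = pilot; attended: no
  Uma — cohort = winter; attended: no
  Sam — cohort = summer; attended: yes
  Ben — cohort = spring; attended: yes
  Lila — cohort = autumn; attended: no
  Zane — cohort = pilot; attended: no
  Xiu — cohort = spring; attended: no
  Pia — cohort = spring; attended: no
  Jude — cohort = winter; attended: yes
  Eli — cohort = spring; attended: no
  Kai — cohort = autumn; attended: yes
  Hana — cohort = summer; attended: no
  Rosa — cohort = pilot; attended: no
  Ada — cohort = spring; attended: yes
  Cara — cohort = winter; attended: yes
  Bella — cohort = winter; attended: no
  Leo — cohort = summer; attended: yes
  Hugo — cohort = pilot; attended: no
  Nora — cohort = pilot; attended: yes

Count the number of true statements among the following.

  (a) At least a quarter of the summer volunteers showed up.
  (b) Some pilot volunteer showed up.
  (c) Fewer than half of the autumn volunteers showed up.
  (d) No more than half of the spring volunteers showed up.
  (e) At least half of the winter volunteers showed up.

(a) summer: |A| = 6, |A ∩ B| = 2; needs |A ∩ B| / |A| ≥ 1/4 — true.
(b) pilot: |A| = 7, |A ∩ B| = 1; needs A ∩ B ≠ ∅ (|A ∩ B| ≥ 1) — true.
(c) autumn: |A| = 5, |A ∩ B| = 2; needs |A ∩ B| < |A ∖ B| — true.
(d) spring: |A| = 7, |A ∩ B| = 3; needs |A ∩ B| ≤ |A ∖ B| — true.
(e) winter: |A| = 5, |A ∩ B| = 3; needs |A ∩ B| ≥ |A ∖ B| — true.

5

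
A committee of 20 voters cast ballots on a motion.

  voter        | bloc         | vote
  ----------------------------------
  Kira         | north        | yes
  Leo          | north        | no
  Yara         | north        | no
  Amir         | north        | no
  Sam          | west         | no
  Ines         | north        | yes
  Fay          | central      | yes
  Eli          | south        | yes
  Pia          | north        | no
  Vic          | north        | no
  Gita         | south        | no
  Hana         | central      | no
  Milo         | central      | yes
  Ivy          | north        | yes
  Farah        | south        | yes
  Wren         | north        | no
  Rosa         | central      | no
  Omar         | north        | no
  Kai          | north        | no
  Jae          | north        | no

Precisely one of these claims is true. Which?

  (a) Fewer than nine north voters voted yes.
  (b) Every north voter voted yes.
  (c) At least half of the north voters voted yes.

(a)

|A| = 12, |A ∩ B| = 3, |A ∖ B| = 9.
(a) requires |A ∩ B| < 9: true.
(b) requires A ⊆ B, i.e. every element of A is in B (|A ∖ B| = 0): false.
(c) requires |A ∩ B| ≥ |A ∖ B|: false.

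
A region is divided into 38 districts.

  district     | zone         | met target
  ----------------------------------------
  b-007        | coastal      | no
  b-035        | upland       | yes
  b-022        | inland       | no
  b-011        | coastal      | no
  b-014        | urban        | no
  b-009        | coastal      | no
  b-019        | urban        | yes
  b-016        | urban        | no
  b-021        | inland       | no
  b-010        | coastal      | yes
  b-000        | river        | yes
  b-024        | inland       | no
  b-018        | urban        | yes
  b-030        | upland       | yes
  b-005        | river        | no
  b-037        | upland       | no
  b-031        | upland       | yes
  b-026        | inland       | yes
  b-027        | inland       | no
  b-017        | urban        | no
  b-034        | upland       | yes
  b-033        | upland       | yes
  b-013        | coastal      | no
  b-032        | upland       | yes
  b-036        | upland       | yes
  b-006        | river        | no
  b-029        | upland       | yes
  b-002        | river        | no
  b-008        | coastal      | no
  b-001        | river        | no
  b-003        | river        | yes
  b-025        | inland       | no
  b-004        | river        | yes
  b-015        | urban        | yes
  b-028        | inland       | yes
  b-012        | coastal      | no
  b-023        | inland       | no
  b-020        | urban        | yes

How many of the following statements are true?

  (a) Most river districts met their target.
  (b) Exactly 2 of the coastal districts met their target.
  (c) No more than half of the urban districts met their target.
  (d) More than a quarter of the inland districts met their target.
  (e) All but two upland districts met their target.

(a) river: |A| = 7, |A ∩ B| = 3; needs |A ∩ B| > |A ∖ B| — false.
(b) coastal: |A| = 7, |A ∩ B| = 1; needs |A ∩ B| = 2 — false.
(c) urban: |A| = 7, |A ∩ B| = 4; needs |A ∩ B| ≤ |A ∖ B| — false.
(d) inland: |A| = 8, |A ∩ B| = 2; needs |A ∩ B| / |A| > 1/4 — false.
(e) upland: |A| = 9, |A ∩ B| = 8; needs |A ∖ B| = 2 — false.

0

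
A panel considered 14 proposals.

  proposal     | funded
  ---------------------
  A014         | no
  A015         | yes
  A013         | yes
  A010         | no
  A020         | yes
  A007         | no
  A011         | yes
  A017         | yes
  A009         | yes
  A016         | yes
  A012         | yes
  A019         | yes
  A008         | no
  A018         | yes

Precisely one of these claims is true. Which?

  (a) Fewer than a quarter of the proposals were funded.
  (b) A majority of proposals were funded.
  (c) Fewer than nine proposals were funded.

(b)

|A| = 14, |A ∩ B| = 10, |A ∖ B| = 4.
(a) requires |A ∩ B| / |A| < 1/4: false.
(b) requires |A ∩ B| > |A ∖ B|: true.
(c) requires |A ∩ B| < 9: false.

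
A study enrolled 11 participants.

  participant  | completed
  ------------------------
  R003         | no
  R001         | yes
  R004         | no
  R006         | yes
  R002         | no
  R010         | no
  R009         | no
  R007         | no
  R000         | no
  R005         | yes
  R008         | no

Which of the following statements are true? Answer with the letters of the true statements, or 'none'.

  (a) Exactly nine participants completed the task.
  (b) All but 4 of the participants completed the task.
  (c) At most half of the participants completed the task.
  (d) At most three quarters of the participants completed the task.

(c), (d)

|A| = 11, |A ∩ B| = 3, |A ∖ B| = 8.
(a) |A ∩ B| = 9: fails.
(b) |A ∖ B| = 4: fails.
(c) |A ∩ B| ≤ |A ∖ B|: holds.
(d) |A ∩ B| / |A| ≤ 3/4: holds.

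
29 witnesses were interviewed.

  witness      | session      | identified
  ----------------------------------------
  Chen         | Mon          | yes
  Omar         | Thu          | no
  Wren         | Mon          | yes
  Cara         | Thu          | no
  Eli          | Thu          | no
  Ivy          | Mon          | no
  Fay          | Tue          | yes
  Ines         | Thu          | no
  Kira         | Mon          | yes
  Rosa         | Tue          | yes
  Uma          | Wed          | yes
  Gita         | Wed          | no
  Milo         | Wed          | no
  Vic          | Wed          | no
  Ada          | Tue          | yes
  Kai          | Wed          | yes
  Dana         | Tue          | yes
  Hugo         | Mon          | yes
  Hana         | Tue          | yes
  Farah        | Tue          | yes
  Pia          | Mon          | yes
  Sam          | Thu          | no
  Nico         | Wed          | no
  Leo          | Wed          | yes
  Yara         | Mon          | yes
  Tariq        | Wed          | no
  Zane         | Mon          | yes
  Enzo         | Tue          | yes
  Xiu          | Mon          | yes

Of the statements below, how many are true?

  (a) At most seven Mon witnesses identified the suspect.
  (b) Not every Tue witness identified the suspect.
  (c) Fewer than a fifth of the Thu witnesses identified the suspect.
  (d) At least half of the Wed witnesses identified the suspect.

1

(a) Mon: |A| = 9, |A ∩ B| = 8; needs |A ∩ B| ≤ 7 — false.
(b) Tue: |A| = 7, |A ∩ B| = 7; needs A ⊄ B (|A ∖ B| ≥ 1) — false.
(c) Thu: |A| = 5, |A ∩ B| = 0; needs |A ∩ B| / |A| < 1/5 — true.
(d) Wed: |A| = 8, |A ∩ B| = 3; needs |A ∩ B| ≥ |A ∖ B| — false.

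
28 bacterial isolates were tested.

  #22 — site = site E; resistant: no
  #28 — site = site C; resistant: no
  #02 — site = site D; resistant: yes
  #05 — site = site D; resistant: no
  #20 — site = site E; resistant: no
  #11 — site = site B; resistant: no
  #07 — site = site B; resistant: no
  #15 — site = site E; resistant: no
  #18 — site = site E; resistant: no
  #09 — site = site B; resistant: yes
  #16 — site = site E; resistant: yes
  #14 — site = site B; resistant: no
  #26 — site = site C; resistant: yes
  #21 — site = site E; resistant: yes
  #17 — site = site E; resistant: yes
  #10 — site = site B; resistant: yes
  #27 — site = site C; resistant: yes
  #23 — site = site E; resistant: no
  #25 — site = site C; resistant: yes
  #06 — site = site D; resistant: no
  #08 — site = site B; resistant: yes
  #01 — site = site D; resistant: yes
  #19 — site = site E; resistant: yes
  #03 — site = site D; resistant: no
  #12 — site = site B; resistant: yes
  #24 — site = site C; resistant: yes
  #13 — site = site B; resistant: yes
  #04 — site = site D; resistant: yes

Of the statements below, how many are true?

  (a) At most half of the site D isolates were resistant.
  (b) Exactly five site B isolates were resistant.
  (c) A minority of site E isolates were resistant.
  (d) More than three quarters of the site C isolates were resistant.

4

(a) site D: |A| = 6, |A ∩ B| = 3; needs |A ∩ B| ≤ |A ∖ B| — true.
(b) site B: |A| = 8, |A ∩ B| = 5; needs |A ∩ B| = 5 — true.
(c) site E: |A| = 9, |A ∩ B| = 4; needs |A ∩ B| < |A ∖ B| — true.
(d) site C: |A| = 5, |A ∩ B| = 4; needs |A ∩ B| / |A| > 3/4 — true.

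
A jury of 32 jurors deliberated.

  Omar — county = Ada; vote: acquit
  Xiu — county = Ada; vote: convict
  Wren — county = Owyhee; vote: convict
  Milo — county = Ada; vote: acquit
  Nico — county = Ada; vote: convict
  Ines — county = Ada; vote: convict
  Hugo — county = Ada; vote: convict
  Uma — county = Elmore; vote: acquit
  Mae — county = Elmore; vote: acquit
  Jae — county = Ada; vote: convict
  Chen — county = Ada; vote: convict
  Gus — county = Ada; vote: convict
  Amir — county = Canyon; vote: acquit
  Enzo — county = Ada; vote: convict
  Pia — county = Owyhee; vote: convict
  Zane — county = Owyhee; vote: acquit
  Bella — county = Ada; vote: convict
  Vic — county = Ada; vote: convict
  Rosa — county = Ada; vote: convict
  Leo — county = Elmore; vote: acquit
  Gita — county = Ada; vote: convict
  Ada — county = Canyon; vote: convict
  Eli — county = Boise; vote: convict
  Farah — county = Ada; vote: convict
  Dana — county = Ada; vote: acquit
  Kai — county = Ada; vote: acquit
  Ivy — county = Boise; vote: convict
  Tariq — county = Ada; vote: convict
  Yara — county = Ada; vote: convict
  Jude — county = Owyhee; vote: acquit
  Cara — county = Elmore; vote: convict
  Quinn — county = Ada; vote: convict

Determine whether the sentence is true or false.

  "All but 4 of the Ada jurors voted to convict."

'All but 4 of the Ada jurors voted to convict' holds iff |A ∖ B| = 4.
|A| = 20, |A ∩ B| = 16, |A ∖ B| = 4.
|A ∖ B| = 4, so the statement is true.

True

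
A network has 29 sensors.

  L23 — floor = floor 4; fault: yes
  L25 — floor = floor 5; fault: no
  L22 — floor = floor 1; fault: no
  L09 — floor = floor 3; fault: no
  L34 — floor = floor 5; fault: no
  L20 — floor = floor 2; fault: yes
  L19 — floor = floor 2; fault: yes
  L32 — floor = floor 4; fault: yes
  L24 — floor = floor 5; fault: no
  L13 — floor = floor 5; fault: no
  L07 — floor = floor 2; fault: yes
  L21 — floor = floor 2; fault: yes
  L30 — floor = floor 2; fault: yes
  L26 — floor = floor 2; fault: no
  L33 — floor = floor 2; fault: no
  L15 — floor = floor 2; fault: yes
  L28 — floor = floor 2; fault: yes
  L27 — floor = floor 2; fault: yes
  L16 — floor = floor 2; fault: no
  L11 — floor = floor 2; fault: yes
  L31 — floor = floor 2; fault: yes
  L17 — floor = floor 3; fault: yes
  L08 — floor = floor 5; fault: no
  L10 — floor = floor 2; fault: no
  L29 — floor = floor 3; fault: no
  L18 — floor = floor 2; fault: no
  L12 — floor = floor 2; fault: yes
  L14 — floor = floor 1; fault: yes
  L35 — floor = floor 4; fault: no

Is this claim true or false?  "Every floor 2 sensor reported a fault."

False

'Every floor 2 sensor reported a fault' holds iff A ⊆ B, i.e. every element of A is in B (|A ∖ B| = 0).
|A| = 16, |A ∩ B| = 11, |A ∖ B| = 5.
So the statement is false.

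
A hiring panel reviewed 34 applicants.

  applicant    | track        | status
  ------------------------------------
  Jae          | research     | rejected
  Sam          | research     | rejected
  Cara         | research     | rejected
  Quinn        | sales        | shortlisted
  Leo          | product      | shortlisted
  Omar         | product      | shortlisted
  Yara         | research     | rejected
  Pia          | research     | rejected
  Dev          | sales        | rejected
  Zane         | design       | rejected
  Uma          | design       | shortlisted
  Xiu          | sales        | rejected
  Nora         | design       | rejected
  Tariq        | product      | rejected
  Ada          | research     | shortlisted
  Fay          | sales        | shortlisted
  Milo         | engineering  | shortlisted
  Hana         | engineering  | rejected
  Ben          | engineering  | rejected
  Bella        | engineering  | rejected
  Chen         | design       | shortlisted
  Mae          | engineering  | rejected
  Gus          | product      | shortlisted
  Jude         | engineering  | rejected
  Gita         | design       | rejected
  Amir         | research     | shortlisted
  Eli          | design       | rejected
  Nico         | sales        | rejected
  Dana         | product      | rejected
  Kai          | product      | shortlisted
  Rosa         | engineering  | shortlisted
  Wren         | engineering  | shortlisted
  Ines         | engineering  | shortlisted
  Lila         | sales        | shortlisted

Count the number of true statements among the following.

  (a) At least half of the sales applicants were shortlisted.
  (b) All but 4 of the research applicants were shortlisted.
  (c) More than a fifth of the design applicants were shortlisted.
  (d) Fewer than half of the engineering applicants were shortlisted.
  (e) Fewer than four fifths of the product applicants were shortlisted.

4

(a) sales: |A| = 6, |A ∩ B| = 3; needs |A ∩ B| ≥ |A ∖ B| — true.
(b) research: |A| = 7, |A ∩ B| = 2; needs |A ∖ B| = 4 — false.
(c) design: |A| = 6, |A ∩ B| = 2; needs |A ∩ B| / |A| > 1/5 — true.
(d) engineering: |A| = 9, |A ∩ B| = 4; needs |A ∩ B| < |A ∖ B| — true.
(e) product: |A| = 6, |A ∩ B| = 4; needs |A ∩ B| / |A| < 4/5 — true.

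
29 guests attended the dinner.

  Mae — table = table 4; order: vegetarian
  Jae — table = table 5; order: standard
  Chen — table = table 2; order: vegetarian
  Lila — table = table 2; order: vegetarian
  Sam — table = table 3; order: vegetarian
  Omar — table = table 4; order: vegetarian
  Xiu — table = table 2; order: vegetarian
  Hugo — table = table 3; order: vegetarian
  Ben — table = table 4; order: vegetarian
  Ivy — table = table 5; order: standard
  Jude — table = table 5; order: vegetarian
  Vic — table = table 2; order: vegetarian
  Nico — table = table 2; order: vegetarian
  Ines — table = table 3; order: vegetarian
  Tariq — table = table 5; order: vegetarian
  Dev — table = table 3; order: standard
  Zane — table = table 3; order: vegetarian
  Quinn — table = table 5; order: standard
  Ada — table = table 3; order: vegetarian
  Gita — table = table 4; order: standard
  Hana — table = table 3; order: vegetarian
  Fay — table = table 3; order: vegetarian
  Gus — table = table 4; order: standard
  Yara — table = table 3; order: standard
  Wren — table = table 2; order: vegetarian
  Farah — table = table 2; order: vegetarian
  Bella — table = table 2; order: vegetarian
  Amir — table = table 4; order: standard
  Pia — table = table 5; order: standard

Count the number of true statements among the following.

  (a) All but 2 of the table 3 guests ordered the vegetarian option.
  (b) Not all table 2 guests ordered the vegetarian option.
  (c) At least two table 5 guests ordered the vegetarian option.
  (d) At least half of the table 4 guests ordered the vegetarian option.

(a) table 3: |A| = 9, |A ∩ B| = 7; needs |A ∖ B| = 2 — true.
(b) table 2: |A| = 8, |A ∩ B| = 8; needs A ⊄ B (|A ∖ B| ≥ 1) — false.
(c) table 5: |A| = 6, |A ∩ B| = 2; needs |A ∩ B| ≥ 2 — true.
(d) table 4: |A| = 6, |A ∩ B| = 3; needs |A ∩ B| ≥ |A ∖ B| — true.

3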